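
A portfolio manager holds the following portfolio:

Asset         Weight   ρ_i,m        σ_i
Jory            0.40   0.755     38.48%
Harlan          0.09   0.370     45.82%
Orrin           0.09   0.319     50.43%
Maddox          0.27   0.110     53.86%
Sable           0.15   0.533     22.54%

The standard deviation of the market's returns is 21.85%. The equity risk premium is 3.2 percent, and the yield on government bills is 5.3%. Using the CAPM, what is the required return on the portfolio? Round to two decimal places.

7.94%

β_Jory = 0.755 × 38.48% / 21.85% = 1.3296
β_Harlan = 0.370 × 45.82% / 21.85% = 0.7759
β_Orrin = 0.319 × 50.43% / 21.85% = 0.7363
β_Maddox = 0.110 × 53.86% / 21.85% = 0.2711
β_Sable = 0.533 × 22.54% / 21.85% = 0.5498
β_P = Σ w_i β_i = 0.40×1.3296 + 0.09×0.7759 + 0.09×0.7363 + 0.27×0.2711 + 0.15×0.5498 = 0.8236
E(R_P) = R_f + β_P × MRP = 5.3% + 0.8236 × 3.2% = 7.94%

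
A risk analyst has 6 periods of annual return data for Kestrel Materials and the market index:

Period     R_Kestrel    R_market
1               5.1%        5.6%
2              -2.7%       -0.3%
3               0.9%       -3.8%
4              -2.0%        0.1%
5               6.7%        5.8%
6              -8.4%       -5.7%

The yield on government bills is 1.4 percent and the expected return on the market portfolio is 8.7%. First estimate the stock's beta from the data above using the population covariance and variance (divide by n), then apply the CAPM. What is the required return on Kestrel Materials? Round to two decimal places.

Mean R_i = (5.1 − 2.7 + 0.9 − 2.0 + 6.7 − 8.4) / 6 = -0.0667%
Mean R_m = (5.6 − 0.3 − 3.8 + 0.1 + 5.8 − 5.7) / 6 = 0.2833%
Σ(R_i − R̄_i)(R_m − R̄_m) = 112.6033  ⇒  Cov = 112.6033 / 6 = 18.7672
Σ(R_m − R̄_m)² = 111.5483  ⇒  Var(R_m) = 111.5483 / 6 = 18.5914
β = Cov / Var(R_m) = 18.7672 / 18.5914 = 1.0095
MRP = 8.7% − 1.4% = 7.30%
E(R) = R_f + β × MRP = 1.4% + 1.0095 × 7.3% = 8.77%

8.77%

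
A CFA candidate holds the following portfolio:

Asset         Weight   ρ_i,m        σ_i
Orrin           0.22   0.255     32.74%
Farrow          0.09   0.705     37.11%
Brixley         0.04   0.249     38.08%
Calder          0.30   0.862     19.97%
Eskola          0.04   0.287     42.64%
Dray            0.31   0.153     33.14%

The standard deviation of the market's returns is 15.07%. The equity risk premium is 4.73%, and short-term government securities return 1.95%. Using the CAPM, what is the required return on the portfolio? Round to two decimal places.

β_Orrin = 0.255 × 32.74% / 15.07% = 0.5540
β_Farrow = 0.705 × 37.11% / 15.07% = 1.7361
β_Brixley = 0.249 × 38.08% / 15.07% = 0.6292
β_Calder = 0.862 × 19.97% / 15.07% = 1.1423
β_Eskola = 0.287 × 42.64% / 15.07% = 0.8121
β_Dray = 0.153 × 33.14% / 15.07% = 0.3365
β_P = Σ w_i β_i = 0.22×0.5540 + 0.09×1.7361 + 0.04×0.6292 + 0.30×1.1423 + 0.04×0.8121 + 0.31×0.3365 = 0.7828
E(R_P) = R_f + β_P × MRP = 1.95% + 0.7828 × 4.73% = 5.65%

5.65%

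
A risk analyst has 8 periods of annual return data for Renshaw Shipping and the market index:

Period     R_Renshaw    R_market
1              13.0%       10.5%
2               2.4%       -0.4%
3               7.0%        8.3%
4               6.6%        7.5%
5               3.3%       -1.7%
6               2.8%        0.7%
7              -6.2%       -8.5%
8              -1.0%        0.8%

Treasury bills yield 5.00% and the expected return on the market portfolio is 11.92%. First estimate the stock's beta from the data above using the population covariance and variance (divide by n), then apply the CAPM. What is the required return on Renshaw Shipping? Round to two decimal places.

10.83%

Mean R_i = (13.0 + 2.4 + 7.0 + 6.6 + 3.3 + 2.8 − 6.2 − 1.0) / 8 = 3.4875%
Mean R_m = (10.5 − 0.4 + 8.3 + 7.5 − 1.7 + 0.7 − 8.5 + 0.8) / 8 = 2.1500%
Σ(R_i − R̄_i)(R_m − R̄_m) = 231.4050  ⇒  Cov = 231.4050 / 8 = 28.9256
Σ(R_m − R̄_m)² = 274.8400  ⇒  Var(R_m) = 274.8400 / 8 = 34.3550
β = Cov / Var(R_m) = 28.9256 / 34.3550 = 0.8420
MRP = 11.92% − 5.00% = 6.92%
E(R) = R_f + β × MRP = 5.00% + 0.8420 × 6.92% = 10.83%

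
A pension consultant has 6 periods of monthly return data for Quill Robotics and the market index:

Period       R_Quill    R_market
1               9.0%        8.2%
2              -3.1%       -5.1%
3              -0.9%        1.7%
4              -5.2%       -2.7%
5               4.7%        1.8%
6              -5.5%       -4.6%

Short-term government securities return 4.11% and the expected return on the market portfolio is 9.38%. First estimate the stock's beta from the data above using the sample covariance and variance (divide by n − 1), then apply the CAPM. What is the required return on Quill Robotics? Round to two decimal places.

Mean R_i = (9.0 − 3.1 − 0.9 − 5.2 + 4.7 − 5.5) / 6 = -0.1667%
Mean R_m = (8.2 − 5.1 + 1.7 − 2.7 + 1.8 − 4.6) / 6 = -0.1167%
Σ(R_i − R̄_i)(R_m − R̄_m) = 135.7633  ⇒  Cov = 135.7633 / 5 = 27.1527
Σ(R_m − R̄_m)² = 127.7483  ⇒  Var(R_m) = 127.7483 / 5 = 25.5497
β = Cov / Var(R_m) = 27.1527 / 25.5497 = 1.0627
MRP = 9.38% − 4.11% = 5.27%
E(R) = R_f + β × MRP = 4.11% + 1.0627 × 5.27% = 9.71%

9.71%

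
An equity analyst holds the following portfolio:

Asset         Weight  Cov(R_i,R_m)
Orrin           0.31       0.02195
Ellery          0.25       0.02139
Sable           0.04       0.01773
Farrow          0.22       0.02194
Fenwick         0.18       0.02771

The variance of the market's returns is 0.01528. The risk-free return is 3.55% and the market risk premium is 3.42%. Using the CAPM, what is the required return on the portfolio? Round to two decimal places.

8.63%

β_Orrin = 0.02195 / 0.01528 = 1.4365
β_Ellery = 0.02139 / 0.01528 = 1.3999
β_Sable = 0.01773 / 0.01528 = 1.1603
β_Farrow = 0.02194 / 0.01528 = 1.4359
β_Fenwick = 0.02771 / 0.01528 = 1.8135
β_P = Σ w_i β_i = 0.31×1.4365 + 0.25×1.3999 + 0.04×1.1603 + 0.22×1.4359 + 0.18×1.8135 = 1.4840
E(R_P) = R_f + β_P × MRP = 3.55% + 1.4840 × 3.42% = 8.63%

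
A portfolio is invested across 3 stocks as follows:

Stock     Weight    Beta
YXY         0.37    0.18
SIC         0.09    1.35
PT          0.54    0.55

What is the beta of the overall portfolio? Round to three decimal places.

β_P = Σ w_i β_i = 0.37×0.18 + 0.09×1.35 + 0.54×0.55 = 0.4851

0.485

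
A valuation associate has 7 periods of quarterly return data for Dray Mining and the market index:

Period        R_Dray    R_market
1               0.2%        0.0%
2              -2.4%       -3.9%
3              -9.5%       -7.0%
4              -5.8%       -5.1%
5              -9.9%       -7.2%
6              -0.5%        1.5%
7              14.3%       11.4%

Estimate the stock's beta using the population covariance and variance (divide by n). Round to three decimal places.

Mean R_i = (0.2 − 2.4 − 9.5 − 5.8 − 9.9 − 0.5 + 14.3) / 7 = -1.9429%
Mean R_m = (0.0 − 3.9 − 7.0 − 5.1 − 7.2 + 1.5 + 11.4) / 7 = -1.4714%
Σ(R_i − R̄_i)(R_m − R̄_m) = 318.9786  ⇒  Cov = 318.9786 / 7 = 45.5684
Σ(R_m − R̄_m)² = 259.1143  ⇒  Var(R_m) = 259.1143 / 7 = 37.0163
β = Cov / Var(R_m) = 45.5684 / 37.0163 = 1.2310

1.231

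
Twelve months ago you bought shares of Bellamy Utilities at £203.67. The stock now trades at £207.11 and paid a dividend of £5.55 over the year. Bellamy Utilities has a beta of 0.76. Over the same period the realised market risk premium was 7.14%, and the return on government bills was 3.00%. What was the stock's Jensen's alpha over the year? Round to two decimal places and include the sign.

Realised HPR = (P1 + D1 − P0) / P0 = (207.11 + 5.55 − 203.67) / 203.67 = 8.99 / 203.67 = 4.4140%
CAPM required = R_f + β·MRP = 3.00% + 0.76 × 7.14% = 8.4264%
α = realised − required = 4.4140% − 8.4264% = -4.01%

-4.01%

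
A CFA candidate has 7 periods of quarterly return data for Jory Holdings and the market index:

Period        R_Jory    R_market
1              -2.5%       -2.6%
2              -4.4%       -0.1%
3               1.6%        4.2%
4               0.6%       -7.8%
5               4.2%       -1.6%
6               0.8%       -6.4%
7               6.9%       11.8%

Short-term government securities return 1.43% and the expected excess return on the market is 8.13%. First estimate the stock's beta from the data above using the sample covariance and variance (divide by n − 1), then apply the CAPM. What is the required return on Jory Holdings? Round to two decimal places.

Mean R_i = (-2.5 − 4.4 + 1.6 + 0.6 + 4.2 + 0.8 + 6.9) / 7 = 1.0286%
Mean R_m = (-2.6 − 0.1 + 4.2 − 7.8 − 1.6 − 6.4 + 11.8) / 7 = -0.3571%
Σ(R_i − R̄_i)(R_m − R̄_m) = 81.1314  ⇒  Cov = 81.1314 / 6 = 13.5219
Σ(R_m − R̄_m)² = 267.1171  ⇒  Var(R_m) = 267.1171 / 6 = 44.5195
β = Cov / Var(R_m) = 13.5219 / 44.5195 = 0.3037
E(R) = R_f + β × MRP = 1.43% + 0.3037 × 8.13% = 3.90%

3.90%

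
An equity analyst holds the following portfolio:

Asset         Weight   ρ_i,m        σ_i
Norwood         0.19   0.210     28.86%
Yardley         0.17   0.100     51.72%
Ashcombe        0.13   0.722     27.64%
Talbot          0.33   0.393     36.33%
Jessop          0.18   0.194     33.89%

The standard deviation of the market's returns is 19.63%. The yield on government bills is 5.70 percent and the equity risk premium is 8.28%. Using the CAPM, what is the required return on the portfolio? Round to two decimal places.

β_Norwood = 0.210 × 28.86% / 19.63% = 0.3087
β_Yardley = 0.100 × 51.72% / 19.63% = 0.2635
β_Ashcombe = 0.722 × 27.64% / 19.63% = 1.0166
β_Talbot = 0.393 × 36.33% / 19.63% = 0.7273
β_Jessop = 0.194 × 33.89% / 19.63% = 0.3349
β_P = Σ w_i β_i = 0.19×0.3087 + 0.17×0.2635 + 0.13×1.0166 + 0.33×0.7273 + 0.18×0.3349 = 0.5359
E(R_P) = R_f + β_P × MRP = 5.70% + 0.5359 × 8.28% = 10.14%

10.14%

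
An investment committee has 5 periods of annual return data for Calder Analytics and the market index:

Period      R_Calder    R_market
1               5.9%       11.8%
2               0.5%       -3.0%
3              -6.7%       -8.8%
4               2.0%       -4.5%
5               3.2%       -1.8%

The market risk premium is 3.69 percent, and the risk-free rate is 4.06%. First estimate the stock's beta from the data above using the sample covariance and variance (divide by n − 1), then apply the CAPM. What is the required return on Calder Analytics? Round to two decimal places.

Mean R_i = (5.9 + 0.5 − 6.7 + 2.0 + 3.2) / 5 = 0.9800%
Mean R_m = (11.8 − 3.0 − 8.8 − 4.5 − 1.8) / 5 = -1.2600%
Σ(R_i − R̄_i)(R_m − R̄_m) = 118.4940  ⇒  Cov = 118.4940 / 4 = 29.6235
Σ(R_m − R̄_m)² = 241.2320  ⇒  Var(R_m) = 241.2320 / 4 = 60.3080
β = Cov / Var(R_m) = 29.6235 / 60.3080 = 0.4912
E(R) = R_f + β × MRP = 4.06% + 0.4912 × 3.69% = 5.87%

5.87%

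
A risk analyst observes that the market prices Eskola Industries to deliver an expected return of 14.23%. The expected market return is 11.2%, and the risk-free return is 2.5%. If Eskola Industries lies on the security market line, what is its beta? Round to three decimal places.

MRP = 11.2% − 2.5% = 8.70%
β = (E(R) − R_f) / MRP = (14.23% − 2.5%) / 8.7% = 11.73% / 8.7% = 1.348

1.348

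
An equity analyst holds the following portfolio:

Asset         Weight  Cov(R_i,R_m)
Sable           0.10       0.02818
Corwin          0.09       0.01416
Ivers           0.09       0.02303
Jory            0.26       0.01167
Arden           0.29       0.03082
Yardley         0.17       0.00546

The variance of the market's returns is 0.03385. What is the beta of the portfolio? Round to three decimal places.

β_Sable = 0.02818 / 0.03385 = 0.8325
β_Corwin = 0.01416 / 0.03385 = 0.4183
β_Ivers = 0.02303 / 0.03385 = 0.6804
β_Jory = 0.01167 / 0.03385 = 0.3448
β_Arden = 0.03082 / 0.03385 = 0.9105
β_Yardley = 0.00546 / 0.03385 = 0.1613
β_P = Σ w_i β_i = 0.10×0.8325 + 0.09×0.4183 + 0.09×0.6804 + 0.26×0.3448 + 0.29×0.9105 + 0.17×0.1613 = 0.5632

0.563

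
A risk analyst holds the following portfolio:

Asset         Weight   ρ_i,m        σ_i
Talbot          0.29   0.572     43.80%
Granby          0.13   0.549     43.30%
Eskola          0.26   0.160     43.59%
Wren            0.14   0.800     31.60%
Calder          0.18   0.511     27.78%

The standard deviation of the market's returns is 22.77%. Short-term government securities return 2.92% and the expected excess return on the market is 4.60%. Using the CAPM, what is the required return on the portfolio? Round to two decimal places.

6.61%

β_Talbot = 0.572 × 43.80% / 22.77% = 1.1003
β_Granby = 0.549 × 43.30% / 22.77% = 1.0440
β_Eskola = 0.160 × 43.59% / 22.77% = 0.3063
β_Wren = 0.800 × 31.60% / 22.77% = 1.1102
β_Calder = 0.511 × 27.78% / 22.77% = 0.6234
β_P = Σ w_i β_i = 0.29×1.1003 + 0.13×1.0440 + 0.26×0.3063 + 0.14×1.1102 + 0.18×0.6234 = 0.8021
E(R_P) = R_f + β_P × MRP = 2.92% + 0.8021 × 4.60% = 6.61%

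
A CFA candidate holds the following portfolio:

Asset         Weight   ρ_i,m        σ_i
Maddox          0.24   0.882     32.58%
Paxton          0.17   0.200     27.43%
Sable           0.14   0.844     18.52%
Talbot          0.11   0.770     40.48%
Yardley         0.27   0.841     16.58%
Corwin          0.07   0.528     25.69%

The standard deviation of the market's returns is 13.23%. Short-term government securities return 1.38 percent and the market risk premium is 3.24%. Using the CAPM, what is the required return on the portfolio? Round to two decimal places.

5.83%

β_Maddox = 0.882 × 32.58% / 13.23% = 2.1720
β_Paxton = 0.200 × 27.43% / 13.23% = 0.4147
β_Sable = 0.844 × 18.52% / 13.23% = 1.1815
β_Talbot = 0.770 × 40.48% / 13.23% = 2.3560
β_Yardley = 0.841 × 16.58% / 13.23% = 1.0540
β_Corwin = 0.528 × 25.69% / 13.23% = 1.0253
β_P = Σ w_i β_i = 0.24×2.1720 + 0.17×0.4147 + 0.14×1.1815 + 0.11×2.3560 + 0.27×1.0540 + 0.07×1.0253 = 1.3727
E(R_P) = R_f + β_P × MRP = 1.38% + 1.3727 × 3.24% = 5.83%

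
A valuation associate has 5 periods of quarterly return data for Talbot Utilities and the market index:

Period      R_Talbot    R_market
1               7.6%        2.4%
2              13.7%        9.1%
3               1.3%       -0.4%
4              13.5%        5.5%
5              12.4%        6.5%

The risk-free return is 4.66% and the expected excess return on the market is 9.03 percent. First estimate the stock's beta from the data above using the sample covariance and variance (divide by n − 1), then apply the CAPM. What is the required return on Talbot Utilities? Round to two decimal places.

Mean R_i = (7.6 + 13.7 + 1.3 + 13.5 + 12.4) / 5 = 9.7000%
Mean R_m = (2.4 + 9.1 − 0.4 + 5.5 + 6.5) / 5 = 4.6200%
Σ(R_i − R̄_i)(R_m − R̄_m) = 73.1700  ⇒  Cov = 73.1700 / 4 = 18.2925
Σ(R_m − R̄_m)² = 54.5080  ⇒  Var(R_m) = 54.5080 / 4 = 13.6270
β = Cov / Var(R_m) = 18.2925 / 13.6270 = 1.3424
E(R) = R_f + β × MRP = 4.66% + 1.3424 × 9.03% = 16.78%

16.78%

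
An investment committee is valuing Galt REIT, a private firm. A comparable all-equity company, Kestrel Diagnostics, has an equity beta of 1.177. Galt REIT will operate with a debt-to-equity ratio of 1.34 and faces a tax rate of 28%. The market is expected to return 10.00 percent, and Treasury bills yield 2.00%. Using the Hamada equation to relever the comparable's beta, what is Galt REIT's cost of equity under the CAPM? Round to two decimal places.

20.50%

β_L = β_U × [1 + (1 − t)(D/E)] = 1.177 × [1 + (1 − 0.28) × 1.34]
    = 1.177 × [1 + 0.72 × 1.34] = 1.177 × 1.9648 = 2.3126
MRP = 10.00% − 2.00% = 8.00%
E(R) = R_f + β_L × MRP = 2.00% + 2.3126 × 8.00% = 20.50%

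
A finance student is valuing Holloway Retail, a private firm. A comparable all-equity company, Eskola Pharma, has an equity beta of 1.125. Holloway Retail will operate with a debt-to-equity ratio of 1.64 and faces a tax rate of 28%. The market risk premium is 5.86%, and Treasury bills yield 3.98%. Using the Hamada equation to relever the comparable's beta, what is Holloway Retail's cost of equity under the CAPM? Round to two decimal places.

18.36%

β_L = β_U × [1 + (1 − t)(D/E)] = 1.125 × [1 + (1 − 0.28) × 1.64]
    = 1.125 × [1 + 0.72 × 1.64] = 1.125 × 2.1808 = 2.4534
E(R) = R_f + β_L × MRP = 3.98% + 2.4534 × 5.86% = 18.36%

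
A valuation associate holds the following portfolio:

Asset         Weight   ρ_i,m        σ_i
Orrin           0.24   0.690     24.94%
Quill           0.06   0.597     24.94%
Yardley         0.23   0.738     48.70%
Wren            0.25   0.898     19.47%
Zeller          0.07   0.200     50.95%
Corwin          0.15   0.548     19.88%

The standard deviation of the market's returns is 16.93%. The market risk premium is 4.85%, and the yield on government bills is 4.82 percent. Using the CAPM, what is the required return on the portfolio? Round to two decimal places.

β_Orrin = 0.690 × 24.94% / 16.93% = 1.0165
β_Quill = 0.597 × 24.94% / 16.93% = 0.8795
β_Yardley = 0.738 × 48.70% / 16.93% = 2.1229
β_Wren = 0.898 × 19.47% / 16.93% = 1.0327
β_Zeller = 0.200 × 50.95% / 16.93% = 0.6019
β_Corwin = 0.548 × 19.88% / 16.93% = 0.6435
β_P = Σ w_i β_i = 0.24×1.0165 + 0.06×0.8795 + 0.23×2.1229 + 0.25×1.0327 + 0.07×0.6019 + 0.15×0.6435 = 1.1818
E(R_P) = R_f + β_P × MRP = 4.82% + 1.1818 × 4.85% = 10.55%

10.55%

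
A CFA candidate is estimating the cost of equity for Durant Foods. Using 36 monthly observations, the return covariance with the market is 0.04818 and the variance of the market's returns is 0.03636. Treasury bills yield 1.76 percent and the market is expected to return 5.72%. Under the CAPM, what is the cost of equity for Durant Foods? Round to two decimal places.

7.01%

β = Cov(R_i, R_m) / Var(R_m) = 0.04818 / 0.03636 = 1.3251
MRP = 5.72% − 1.76% = 3.96%
E(R) = R_f + β × MRP = 1.76% + 1.3251 × 3.96% = 7.01%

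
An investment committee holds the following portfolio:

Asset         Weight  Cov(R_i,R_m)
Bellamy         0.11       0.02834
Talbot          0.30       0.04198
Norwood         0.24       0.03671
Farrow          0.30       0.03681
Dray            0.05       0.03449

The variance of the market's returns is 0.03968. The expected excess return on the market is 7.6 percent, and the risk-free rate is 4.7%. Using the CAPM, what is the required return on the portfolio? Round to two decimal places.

β_Bellamy = 0.02834 / 0.03968 = 0.7142
β_Talbot = 0.04198 / 0.03968 = 1.0580
β_Norwood = 0.03671 / 0.03968 = 0.9252
β_Farrow = 0.03681 / 0.03968 = 0.9277
β_Dray = 0.03449 / 0.03968 = 0.8692
β_P = Σ w_i β_i = 0.11×0.7142 + 0.30×1.0580 + 0.24×0.9252 + 0.30×0.9277 + 0.05×0.8692 = 0.9398
E(R_P) = R_f + β_P × MRP = 4.7% + 0.9398 × 7.6% = 11.84%

11.84%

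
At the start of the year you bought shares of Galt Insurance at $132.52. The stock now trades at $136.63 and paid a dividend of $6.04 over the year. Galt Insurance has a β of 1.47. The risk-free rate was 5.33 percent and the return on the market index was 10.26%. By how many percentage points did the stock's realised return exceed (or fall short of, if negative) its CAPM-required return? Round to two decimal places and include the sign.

-4.92%

Realised HPR = (P1 + D1 − P0) / P0 = (136.63 + 6.04 − 132.52) / 132.52 = 10.15 / 132.52 = 7.6592%
MRP = 10.26% − 5.33% = 4.93%
CAPM required = R_f + β·MRP = 5.33% + 1.47 × 4.93% = 12.5771%
α = realised − required = 7.6592% − 12.5771% = -4.92%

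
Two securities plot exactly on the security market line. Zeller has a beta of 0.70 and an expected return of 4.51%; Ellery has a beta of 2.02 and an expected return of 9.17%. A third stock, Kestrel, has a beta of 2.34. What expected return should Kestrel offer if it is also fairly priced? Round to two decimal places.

MRP (SML slope) = (9.17% − 4.51%) / (2.02 − 0.70) = 4.66% / 1.32 = 3.5303%
R_f (intercept) = 4.51% − 0.70 × 3.5303% = 2.0388%
E(R_Kestrel) = R_f + β × MRP = 2.0388% + 2.34 × 3.5303% = 10.30%

10.30%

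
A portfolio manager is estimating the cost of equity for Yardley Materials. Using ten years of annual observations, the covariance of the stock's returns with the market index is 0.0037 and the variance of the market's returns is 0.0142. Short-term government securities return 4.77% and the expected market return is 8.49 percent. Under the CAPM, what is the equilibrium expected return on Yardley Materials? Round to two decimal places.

β = Cov(R_i, R_m) / Var(R_m) = 0.0037 / 0.0142 = 0.2606
MRP = 8.49% − 4.77% = 3.72%
E(R) = R_f + β × MRP = 4.77% + 0.2606 × 3.72% = 5.74%

5.74%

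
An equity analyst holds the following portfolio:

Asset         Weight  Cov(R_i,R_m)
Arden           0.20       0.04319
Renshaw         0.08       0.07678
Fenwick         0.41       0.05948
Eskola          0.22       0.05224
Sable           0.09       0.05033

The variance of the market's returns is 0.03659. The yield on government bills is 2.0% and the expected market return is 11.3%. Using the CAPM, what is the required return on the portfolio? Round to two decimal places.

16.03%

β_Arden = 0.04319 / 0.03659 = 1.1804
β_Renshaw = 0.07678 / 0.03659 = 2.0984
β_Fenwick = 0.05948 / 0.03659 = 1.6256
β_Eskola = 0.05224 / 0.03659 = 1.4277
β_Sable = 0.05033 / 0.03659 = 1.3755
β_P = Σ w_i β_i = 0.20×1.1804 + 0.08×2.0984 + 0.41×1.6256 + 0.22×1.4277 + 0.09×1.3755 = 1.5083
MRP = 11.3% − 2.0% = 9.30%
E(R_P) = R_f + β_P × MRP = 2.0% + 1.5083 × 9.3% = 16.03%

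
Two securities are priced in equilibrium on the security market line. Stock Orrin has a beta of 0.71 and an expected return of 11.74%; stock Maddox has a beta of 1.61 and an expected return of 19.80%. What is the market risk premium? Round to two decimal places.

Both satisfy E(R) = R_f + β·MRP, so the slope of the SML is
MRP = (19.80% − 11.74%) / (1.61 − 0.71) = 8.06% / 0.90 = 8.9556%

8.96%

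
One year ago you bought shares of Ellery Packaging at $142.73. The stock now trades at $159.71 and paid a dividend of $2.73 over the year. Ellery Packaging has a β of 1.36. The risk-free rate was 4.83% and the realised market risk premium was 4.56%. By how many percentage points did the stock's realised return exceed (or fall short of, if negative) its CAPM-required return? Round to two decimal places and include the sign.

Realised HPR = (P1 + D1 − P0) / P0 = (159.71 + 2.73 − 142.73) / 142.73 = 19.71 / 142.73 = 13.8093%
CAPM required = R_f + β·MRP = 4.83% + 1.36 × 4.56% = 11.0316%
α = realised − required = 13.8093% − 11.0316% = +2.78%

+2.78%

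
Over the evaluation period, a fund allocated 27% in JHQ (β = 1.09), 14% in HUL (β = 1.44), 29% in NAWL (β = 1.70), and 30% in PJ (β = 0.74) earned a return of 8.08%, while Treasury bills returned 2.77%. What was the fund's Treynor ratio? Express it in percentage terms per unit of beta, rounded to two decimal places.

4.39%

β_P = 0.27×1.09 + 0.14×1.44 + 0.29×1.70 + 0.30×0.74 = 1.2109
Treynor = (R_P − R_f) / β_P = (8.08% − 2.77%) / 1.2109 = 5.31% / 1.2109 = 4.39%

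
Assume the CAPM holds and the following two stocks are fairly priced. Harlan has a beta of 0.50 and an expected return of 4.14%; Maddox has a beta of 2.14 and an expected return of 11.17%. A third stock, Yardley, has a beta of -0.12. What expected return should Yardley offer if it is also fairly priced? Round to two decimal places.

MRP (SML slope) = (11.17% − 4.14%) / (2.14 − 0.50) = 7.03% / 1.64 = 4.2866%
R_f (intercept) = 4.14% − 0.50 × 4.2866% = 1.9967%
E(R_Yardley) = R_f + β × MRP = 1.9967% + -0.12 × 4.2866% = 1.48%

1.48%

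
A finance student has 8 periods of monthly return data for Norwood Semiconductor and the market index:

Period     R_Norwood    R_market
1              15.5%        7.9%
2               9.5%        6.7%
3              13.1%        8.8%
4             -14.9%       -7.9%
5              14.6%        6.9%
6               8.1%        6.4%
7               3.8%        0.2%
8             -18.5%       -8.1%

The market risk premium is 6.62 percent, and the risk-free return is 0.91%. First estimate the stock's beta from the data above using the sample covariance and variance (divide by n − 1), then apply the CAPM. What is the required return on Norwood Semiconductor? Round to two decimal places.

13.14%

Mean R_i = (15.5 + 9.5 + 13.1 − 14.9 + 14.6 + 8.1 + 3.8 − 18.5) / 8 = 3.9000%
Mean R_m = (7.9 + 6.7 + 8.8 − 7.9 + 6.9 + 6.4 + 0.2 − 8.1) / 8 = 2.6125%
Σ(R_i − R̄_i)(R_m − R̄_m) = 640.7700  ⇒  Cov = 640.7700 / 7 = 91.5386
Σ(R_m − R̄_m)² = 346.7688  ⇒  Var(R_m) = 346.7688 / 7 = 49.5384
β = Cov / Var(R_m) = 91.5386 / 49.5384 = 1.8478
E(R) = R_f + β × MRP = 0.91% + 1.8478 × 6.62% = 13.14%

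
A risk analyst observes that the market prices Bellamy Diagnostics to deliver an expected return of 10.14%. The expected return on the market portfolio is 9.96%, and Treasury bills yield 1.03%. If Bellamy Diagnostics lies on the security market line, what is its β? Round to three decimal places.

MRP = 9.96% − 1.03% = 8.93%
β = (E(R) − R_f) / MRP = (10.14% − 1.03%) / 8.93% = 9.11% / 8.93% = 1.020

1.020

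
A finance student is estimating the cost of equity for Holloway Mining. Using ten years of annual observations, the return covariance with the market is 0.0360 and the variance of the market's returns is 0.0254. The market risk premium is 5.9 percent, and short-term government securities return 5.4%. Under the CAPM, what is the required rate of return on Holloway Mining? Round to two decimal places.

13.76%

β = Cov(R_i, R_m) / Var(R_m) = 0.0360 / 0.0254 = 1.4173
E(R) = R_f + β × MRP = 5.4% + 1.4173 × 5.9% = 13.76%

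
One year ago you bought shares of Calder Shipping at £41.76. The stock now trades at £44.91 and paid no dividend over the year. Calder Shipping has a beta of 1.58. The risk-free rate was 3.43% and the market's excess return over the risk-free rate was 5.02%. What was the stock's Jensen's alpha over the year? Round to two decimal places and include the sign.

-3.82%

Realised HPR = (P1 + D1 − P0) / P0 = (44.91 + 0.00 − 41.76) / 41.76 = 3.15 / 41.76 = 7.5431%
CAPM required = R_f + β·MRP = 3.43% + 1.58 × 5.02% = 11.3616%
α = realised − required = 7.5431% − 11.3616% = -3.82%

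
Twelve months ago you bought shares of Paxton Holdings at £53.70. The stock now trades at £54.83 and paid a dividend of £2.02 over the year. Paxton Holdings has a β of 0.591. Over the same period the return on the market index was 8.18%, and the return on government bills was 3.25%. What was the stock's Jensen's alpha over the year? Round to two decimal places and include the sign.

Realised HPR = (P1 + D1 − P0) / P0 = (54.83 + 2.02 − 53.70) / 53.70 = 3.15 / 53.70 = 5.8659%
MRP = 8.18% − 3.25% = 4.93%
CAPM required = R_f + β·MRP = 3.25% + 0.591 × 4.93% = 6.16363%
α = realised − required = 5.8659% − 6.16363% = -0.30%

-0.30%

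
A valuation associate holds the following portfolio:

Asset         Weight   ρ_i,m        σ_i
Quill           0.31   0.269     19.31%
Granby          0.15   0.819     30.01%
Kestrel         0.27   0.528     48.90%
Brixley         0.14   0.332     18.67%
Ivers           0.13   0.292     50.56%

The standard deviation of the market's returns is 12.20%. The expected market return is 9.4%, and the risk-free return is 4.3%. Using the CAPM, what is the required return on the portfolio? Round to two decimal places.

10.59%

β_Quill = 0.269 × 19.31% / 12.20% = 0.4258
β_Granby = 0.819 × 30.01% / 12.20% = 2.0146
β_Kestrel = 0.528 × 48.90% / 12.20% = 2.1163
β_Brixley = 0.332 × 18.67% / 12.20% = 0.5081
β_Ivers = 0.292 × 50.56% / 12.20% = 1.2101
β_P = Σ w_i β_i = 0.31×0.4258 + 0.15×2.0146 + 0.27×2.1163 + 0.14×0.5081 + 0.13×1.2101 = 1.2340
MRP = 9.4% − 4.3% = 5.10%
E(R_P) = R_f + β_P × MRP = 4.3% + 1.2340 × 5.1% = 10.59%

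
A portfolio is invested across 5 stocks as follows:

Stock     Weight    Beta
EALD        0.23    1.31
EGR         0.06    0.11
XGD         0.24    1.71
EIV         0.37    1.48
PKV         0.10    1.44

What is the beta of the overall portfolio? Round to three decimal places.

1.410

β_P = Σ w_i β_i = 0.23×1.31 + 0.06×0.11 + 0.24×1.71 + 0.37×1.48 + 0.10×1.44 = 1.4099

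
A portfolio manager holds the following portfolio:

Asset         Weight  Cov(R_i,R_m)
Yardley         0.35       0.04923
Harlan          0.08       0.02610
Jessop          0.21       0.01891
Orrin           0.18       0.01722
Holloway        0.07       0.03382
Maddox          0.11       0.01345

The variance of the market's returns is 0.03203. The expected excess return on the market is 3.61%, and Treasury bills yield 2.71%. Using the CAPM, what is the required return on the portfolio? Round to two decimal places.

β_Yardley = 0.04923 / 0.03203 = 1.5370
β_Harlan = 0.02610 / 0.03203 = 0.8149
β_Jessop = 0.01891 / 0.03203 = 0.5904
β_Orrin = 0.01722 / 0.03203 = 0.5376
β_Holloway = 0.03382 / 0.03203 = 1.0559
β_Maddox = 0.01345 / 0.03203 = 0.4199
β_P = Σ w_i β_i = 0.35×1.5370 + 0.08×0.8149 + 0.21×0.5904 + 0.18×0.5376 + 0.07×1.0559 + 0.11×0.4199 = 0.9440
E(R_P) = R_f + β_P × MRP = 2.71% + 0.9440 × 3.61% = 6.12%

6.12%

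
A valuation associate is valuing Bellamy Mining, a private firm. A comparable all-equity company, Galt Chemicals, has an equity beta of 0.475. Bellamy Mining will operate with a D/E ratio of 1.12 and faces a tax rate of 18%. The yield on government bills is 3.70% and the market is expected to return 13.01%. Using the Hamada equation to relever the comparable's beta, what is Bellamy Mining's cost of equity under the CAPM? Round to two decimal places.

12.18%

β_L = β_U × [1 + (1 − t)(D/E)] = 0.475 × [1 + (1 − 0.18) × 1.12]
    = 0.475 × [1 + 0.82 × 1.12] = 0.475 × 1.9184 = 0.9112
MRP = 13.01% − 3.70% = 9.31%
E(R) = R_f + β_L × MRP = 3.70% + 0.9112 × 9.31% = 12.18%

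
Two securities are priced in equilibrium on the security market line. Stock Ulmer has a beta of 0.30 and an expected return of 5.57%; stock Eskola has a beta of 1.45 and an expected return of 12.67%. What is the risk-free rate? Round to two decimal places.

3.72%

Both satisfy E(R) = R_f + β·MRP, so the slope of the SML is
MRP = (12.67% − 5.57%) / (1.45 − 0.30) = 7.10% / 1.15 = 6.1739%
R_f = E(R_Ulmer) − β_Ulmer·MRP = 5.57% − 0.30 × 6.1739% = 3.7178%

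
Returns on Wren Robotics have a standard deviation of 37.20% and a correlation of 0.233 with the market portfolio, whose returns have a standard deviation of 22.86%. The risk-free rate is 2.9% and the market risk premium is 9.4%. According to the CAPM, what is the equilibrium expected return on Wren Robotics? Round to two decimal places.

6.46%

β = ρ × σ_i / σ_m = 0.233 × 37.20% / 22.86% = 0.3792
E(R) = 2.9% + 0.3792 × 9.4% = 6.46%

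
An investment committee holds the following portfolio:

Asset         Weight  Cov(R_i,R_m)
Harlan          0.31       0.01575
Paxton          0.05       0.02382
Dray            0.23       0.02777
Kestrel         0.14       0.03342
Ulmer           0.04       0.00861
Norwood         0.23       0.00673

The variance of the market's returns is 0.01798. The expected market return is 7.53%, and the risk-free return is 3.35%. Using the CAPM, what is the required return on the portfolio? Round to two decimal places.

β_Harlan = 0.01575 / 0.01798 = 0.8760
β_Paxton = 0.02382 / 0.01798 = 1.3248
β_Dray = 0.02777 / 0.01798 = 1.5445
β_Kestrel = 0.03342 / 0.01798 = 1.8587
β_Ulmer = 0.00861 / 0.01798 = 0.4789
β_Norwood = 0.00673 / 0.01798 = 0.3743
β_P = Σ w_i β_i = 0.31×0.8760 + 0.05×1.3248 + 0.23×1.5445 + 0.14×1.8587 + 0.04×0.4789 + 0.23×0.3743 = 1.0585
MRP = 7.53% − 3.35% = 4.18%
E(R_P) = R_f + β_P × MRP = 3.35% + 1.0585 × 4.18% = 7.77%

7.77%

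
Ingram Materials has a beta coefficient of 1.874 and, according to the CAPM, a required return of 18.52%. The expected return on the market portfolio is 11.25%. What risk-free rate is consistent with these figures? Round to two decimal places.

2.93%

E(R) = R_f + β(E(R_m) − R_f) = R_f(1 − β) + β·E(R_m)
18.52% = R_f × (1 − 1.874) + 1.874 × 11.25%
18.52% = R_f × -0.874 + 21.08250%
R_f = (18.52% − 21.08250%) / -0.874 = 2.93%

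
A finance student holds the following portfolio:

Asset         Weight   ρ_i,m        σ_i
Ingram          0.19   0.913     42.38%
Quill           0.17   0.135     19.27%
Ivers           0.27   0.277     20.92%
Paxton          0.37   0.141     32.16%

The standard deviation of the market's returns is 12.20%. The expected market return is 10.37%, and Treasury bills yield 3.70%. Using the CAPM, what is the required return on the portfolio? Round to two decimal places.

β_Ingram = 0.913 × 42.38% / 12.20% = 3.1716
β_Quill = 0.135 × 19.27% / 12.20% = 0.2132
β_Ivers = 0.277 × 20.92% / 12.20% = 0.4750
β_Paxton = 0.141 × 32.16% / 12.20% = 0.3717
β_P = Σ w_i β_i = 0.19×3.1716 + 0.17×0.2132 + 0.27×0.4750 + 0.37×0.3717 = 0.9046
MRP = 10.37% − 3.70% = 6.67%
E(R_P) = R_f + β_P × MRP = 3.70% + 0.9046 × 6.67% = 9.73%

9.73%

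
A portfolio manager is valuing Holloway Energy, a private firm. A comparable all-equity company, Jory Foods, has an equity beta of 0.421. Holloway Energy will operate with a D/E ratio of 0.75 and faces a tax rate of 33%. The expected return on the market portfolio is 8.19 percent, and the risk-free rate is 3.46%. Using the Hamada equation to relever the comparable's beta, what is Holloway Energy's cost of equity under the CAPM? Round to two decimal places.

6.45%

β_L = β_U × [1 + (1 − t)(D/E)] = 0.421 × [1 + (1 − 0.33) × 0.75]
    = 0.421 × [1 + 0.67 × 0.75] = 0.421 × 1.5025 = 0.6326
MRP = 8.19% − 3.46% = 4.73%
E(R) = R_f + β_L × MRP = 3.46% + 0.6326 × 4.73% = 6.45%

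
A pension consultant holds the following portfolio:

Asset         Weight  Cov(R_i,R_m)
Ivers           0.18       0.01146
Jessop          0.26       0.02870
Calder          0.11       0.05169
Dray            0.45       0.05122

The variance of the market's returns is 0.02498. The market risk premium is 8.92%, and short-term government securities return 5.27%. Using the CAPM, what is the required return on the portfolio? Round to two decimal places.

β_Ivers = 0.01146 / 0.02498 = 0.4588
β_Jessop = 0.02870 / 0.02498 = 1.1489
β_Calder = 0.05169 / 0.02498 = 2.0693
β_Dray = 0.05122 / 0.02498 = 2.0504
β_P = Σ w_i β_i = 0.18×0.4588 + 0.26×1.1489 + 0.11×2.0693 + 0.45×2.0504 = 1.5316
E(R_P) = R_f + β_P × MRP = 5.27% + 1.5316 × 8.92% = 18.93%

18.93%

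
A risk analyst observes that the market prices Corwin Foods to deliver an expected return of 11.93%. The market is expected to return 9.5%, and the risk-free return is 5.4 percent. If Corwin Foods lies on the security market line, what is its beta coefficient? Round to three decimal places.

1.593

MRP = 9.5% − 5.4% = 4.10%
β = (E(R) − R_f) / MRP = (11.93% − 5.4%) / 4.1% = 6.53% / 4.1% = 1.593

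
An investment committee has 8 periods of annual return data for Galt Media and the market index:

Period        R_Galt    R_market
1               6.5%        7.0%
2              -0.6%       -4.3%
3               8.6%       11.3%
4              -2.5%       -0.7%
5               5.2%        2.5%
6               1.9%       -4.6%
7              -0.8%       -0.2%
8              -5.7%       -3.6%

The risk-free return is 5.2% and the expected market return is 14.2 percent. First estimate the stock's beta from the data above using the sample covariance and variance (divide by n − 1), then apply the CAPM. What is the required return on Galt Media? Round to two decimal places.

11.49%

Mean R_i = (6.5 − 0.6 + 8.6 − 2.5 + 5.2 + 1.9 − 0.8 − 5.7) / 8 = 1.5750%
Mean R_m = (7.0 − 4.3 + 11.3 − 0.7 + 2.5 − 4.6 − 0.2 − 3.6) / 8 = 0.9250%
Σ(R_i − R̄_i)(R_m − R̄_m) = 160.2950  ⇒  Cov = 160.2950 / 7 = 22.8993
Σ(R_m − R̄_m)² = 229.2350  ⇒  Var(R_m) = 229.2350 / 7 = 32.7479
β = Cov / Var(R_m) = 22.8993 / 32.7479 = 0.6993
MRP = 14.2% − 5.2% = 9.00%
E(R) = R_f + β × MRP = 5.2% + 0.6993 × 9.0% = 11.49%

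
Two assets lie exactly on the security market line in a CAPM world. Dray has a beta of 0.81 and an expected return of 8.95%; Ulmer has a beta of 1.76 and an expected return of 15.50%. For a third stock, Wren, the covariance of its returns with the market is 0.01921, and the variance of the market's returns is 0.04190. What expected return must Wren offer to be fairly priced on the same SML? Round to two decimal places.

6.53%

MRP = (15.50% − 8.95%) / (1.76 − 0.81) = 6.8947%
R_f = 8.95% − 0.81 × 6.8947% = 3.3653%
β_Wren = Cov / Var(R_m) = 0.01921 / 0.04190 = 0.4585
E(R_Wren) = R_f + β × MRP = 3.3653% + 0.4585 × 6.8947% = 6.53%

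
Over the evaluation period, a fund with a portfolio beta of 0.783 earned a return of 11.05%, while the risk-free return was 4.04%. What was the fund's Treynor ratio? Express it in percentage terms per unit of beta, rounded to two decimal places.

8.95%

Treynor = (R_P − R_f) / β_P = (11.05% − 4.04%) / 0.7830 = 7.01% / 0.7830 = 8.95%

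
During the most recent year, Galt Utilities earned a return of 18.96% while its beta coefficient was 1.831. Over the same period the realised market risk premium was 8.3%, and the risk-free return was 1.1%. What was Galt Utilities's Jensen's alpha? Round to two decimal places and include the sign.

CAPM benchmark = R_f + β(R_m − R_f) = 1.1% + 1.831 × 8.3% = 16.2973%
α = actual − benchmark = 18.96% − 16.2973% = +2.66%

+2.66%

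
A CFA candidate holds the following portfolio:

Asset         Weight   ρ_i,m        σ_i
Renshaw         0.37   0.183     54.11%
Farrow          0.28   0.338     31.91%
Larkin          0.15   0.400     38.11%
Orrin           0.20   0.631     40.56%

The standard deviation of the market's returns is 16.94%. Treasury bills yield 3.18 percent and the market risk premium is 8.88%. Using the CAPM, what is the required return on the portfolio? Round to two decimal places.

β_Renshaw = 0.183 × 54.11% / 16.94% = 0.5845
β_Farrow = 0.338 × 31.91% / 16.94% = 0.6367
β_Larkin = 0.400 × 38.11% / 16.94% = 0.8999
β_Orrin = 0.631 × 40.56% / 16.94% = 1.5108
β_P = Σ w_i β_i = 0.37×0.5845 + 0.28×0.6367 + 0.15×0.8999 + 0.20×1.5108 = 0.8317
E(R_P) = R_f + β_P × MRP = 3.18% + 0.8317 × 8.88% = 10.57%

10.57%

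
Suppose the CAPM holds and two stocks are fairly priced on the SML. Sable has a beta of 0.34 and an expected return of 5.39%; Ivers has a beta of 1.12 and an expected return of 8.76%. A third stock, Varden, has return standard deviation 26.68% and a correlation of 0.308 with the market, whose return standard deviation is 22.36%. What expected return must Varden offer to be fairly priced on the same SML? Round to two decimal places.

MRP = (8.76% − 5.39%) / (1.12 − 0.34) = 4.3205%
R_f = 5.39% − 0.34 × 4.3205% = 3.9210%
β_Varden = ρ·σ_i/σ_m = 0.308 × 26.68 / 22.36 = 0.3675
E(R_Varden) = R_f + β × MRP = 3.9210% + 0.3675 × 4.3205% = 5.51%

5.51%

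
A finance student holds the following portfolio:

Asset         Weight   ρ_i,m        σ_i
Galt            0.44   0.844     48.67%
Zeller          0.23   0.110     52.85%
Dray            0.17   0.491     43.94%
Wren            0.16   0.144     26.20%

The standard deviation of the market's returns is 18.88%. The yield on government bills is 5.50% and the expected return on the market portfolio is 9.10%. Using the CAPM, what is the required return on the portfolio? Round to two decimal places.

β_Galt = 0.844 × 48.67% / 18.88% = 2.1757
β_Zeller = 0.110 × 52.85% / 18.88% = 0.3079
β_Dray = 0.491 × 43.94% / 18.88% = 1.1427
β_Wren = 0.144 × 26.20% / 18.88% = 0.1998
β_P = Σ w_i β_i = 0.44×2.1757 + 0.23×0.3079 + 0.17×1.1427 + 0.16×0.1998 = 1.2544
MRP = 9.10% − 5.50% = 3.60%
E(R_P) = R_f + β_P × MRP = 5.50% + 1.2544 × 3.60% = 10.02%

10.02%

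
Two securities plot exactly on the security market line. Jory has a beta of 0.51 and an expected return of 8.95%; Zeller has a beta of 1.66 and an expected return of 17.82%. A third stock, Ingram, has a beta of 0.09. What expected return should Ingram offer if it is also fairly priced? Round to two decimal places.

MRP (SML slope) = (17.82% − 8.95%) / (1.66 − 0.51) = 8.87% / 1.15 = 7.7130%
R_f (intercept) = 8.95% − 0.51 × 7.7130% = 5.0164%
E(R_Ingram) = R_f + β × MRP = 5.0164% + 0.09 × 7.7130% = 5.71%

5.71%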